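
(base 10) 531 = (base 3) 201200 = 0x213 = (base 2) 1000010011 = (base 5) 4111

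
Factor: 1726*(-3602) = -1*2^2*863^1*1801^1 = -6217052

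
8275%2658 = 301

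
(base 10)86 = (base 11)79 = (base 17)51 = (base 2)1010110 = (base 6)222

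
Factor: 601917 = 3^1*200639^1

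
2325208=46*50548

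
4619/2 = 2309+1/2 = 2309.50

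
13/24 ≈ 0.542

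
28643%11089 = 6465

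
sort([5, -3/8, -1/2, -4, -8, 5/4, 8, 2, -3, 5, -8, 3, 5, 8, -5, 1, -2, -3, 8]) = [-8, -8, -5, -4, -3, -3, -2, -1/2, -3/8, 1, 5/4, 2, 3, 5, 5, 5, 8, 8, 8]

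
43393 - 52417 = -9024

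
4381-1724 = 2657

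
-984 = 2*(-492)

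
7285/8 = 910 + 5/8 ≈ 910.63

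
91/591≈0.154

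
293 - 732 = -439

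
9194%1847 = 1806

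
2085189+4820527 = 6905716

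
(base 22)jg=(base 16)1b2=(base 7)1160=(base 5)3214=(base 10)434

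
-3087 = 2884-5971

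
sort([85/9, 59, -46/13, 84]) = [-46/13, 85/9, 59, 84]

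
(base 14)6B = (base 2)1011111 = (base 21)4B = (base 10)95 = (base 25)3K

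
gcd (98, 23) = 1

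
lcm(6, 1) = 6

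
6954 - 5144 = 1810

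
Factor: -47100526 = -1 * 2^1 * 11^1 * 59^1 * 131^1 * 277^1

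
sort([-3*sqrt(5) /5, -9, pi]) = [-9, -3*sqrt(5) /5, pi]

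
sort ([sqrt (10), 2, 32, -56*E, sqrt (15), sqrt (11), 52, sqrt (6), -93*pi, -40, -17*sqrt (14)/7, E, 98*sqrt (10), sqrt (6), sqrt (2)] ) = [-93*pi, -56*E, -40, -17*sqrt (14)/7, sqrt (2), 2, sqrt (6), sqrt (6), E, sqrt (10), sqrt (11), sqrt (15), 32, 52, 98*sqrt (10)] 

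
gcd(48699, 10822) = 5411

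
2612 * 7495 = 19576940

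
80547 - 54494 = 26053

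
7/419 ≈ 0.0167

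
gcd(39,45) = 3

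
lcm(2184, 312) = 2184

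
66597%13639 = 12041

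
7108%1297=623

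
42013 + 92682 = 134695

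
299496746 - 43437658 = 256059088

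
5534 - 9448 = -3914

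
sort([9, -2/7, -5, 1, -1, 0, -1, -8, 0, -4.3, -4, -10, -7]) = [-10, -8, -7, -5, -4.3, -4, -1, -1, -2/7, 0, 0, 1, 9]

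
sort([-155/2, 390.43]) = [-155/2, 390.43]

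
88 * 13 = 1144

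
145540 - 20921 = 124619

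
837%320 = 197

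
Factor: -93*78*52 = -1*2^3*3^2*13^2*31^1 = -377208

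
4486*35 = 157010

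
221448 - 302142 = -80694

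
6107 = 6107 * 1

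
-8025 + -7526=-15551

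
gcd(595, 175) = 35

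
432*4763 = 2057616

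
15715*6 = 94290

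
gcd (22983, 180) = 3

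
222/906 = 37/151≈0.245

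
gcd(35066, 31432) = 2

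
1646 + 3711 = 5357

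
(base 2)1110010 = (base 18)66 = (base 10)114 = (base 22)54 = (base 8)162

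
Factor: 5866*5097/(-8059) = -1*2^1*3^1*7^1*419^1*1699^1*8059^(-1) = -29899002/8059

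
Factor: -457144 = -1*2^3*57143^1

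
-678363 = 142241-820604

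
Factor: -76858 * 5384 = -1 * 2^4 * 83^1 * 463^1 * 673^1 = -413803472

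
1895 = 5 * 379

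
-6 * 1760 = -10560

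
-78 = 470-548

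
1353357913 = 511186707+842171206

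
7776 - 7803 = -27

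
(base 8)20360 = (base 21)j2b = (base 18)1808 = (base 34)7a0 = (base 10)8432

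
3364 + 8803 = 12167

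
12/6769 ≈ 0.00177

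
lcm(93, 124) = 372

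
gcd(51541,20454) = 7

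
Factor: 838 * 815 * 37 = 2^1 * 5^1 * 37^1 * 163^1 * 419^1 = 25269890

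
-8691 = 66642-75333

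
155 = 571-416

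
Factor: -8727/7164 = -1 * 2^(-2) * 3^(-1) * 199^(-1) * 2909^1 = -2909/2388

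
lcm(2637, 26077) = 234693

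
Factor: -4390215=-1*3^1*5^1*541^2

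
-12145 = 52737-64882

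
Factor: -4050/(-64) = 2^(-5) * 3^4 * 5^2 = 2025/32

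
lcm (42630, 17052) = 85260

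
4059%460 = 379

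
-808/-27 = 29 + 25/27 ≈ 29.93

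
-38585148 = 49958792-88543940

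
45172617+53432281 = 98604898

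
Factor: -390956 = -1*2^2*43^1*2273^1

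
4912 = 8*614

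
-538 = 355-893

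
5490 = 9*610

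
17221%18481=17221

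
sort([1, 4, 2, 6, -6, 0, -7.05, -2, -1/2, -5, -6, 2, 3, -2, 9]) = [-7.05, -6, -6, -5, -2, -2, -1/2, 0, 1, 2, 2, 3, 4, 6, 9]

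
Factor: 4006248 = 2^3 * 3^1 * 79^1 * 2113^1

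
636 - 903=-267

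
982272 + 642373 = 1624645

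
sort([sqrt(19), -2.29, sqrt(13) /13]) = [-2.29, sqrt(13) /13, sqrt(19)]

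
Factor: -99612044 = -1*2^2*7^1*17^1*209269^1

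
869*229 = 199001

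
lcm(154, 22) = 154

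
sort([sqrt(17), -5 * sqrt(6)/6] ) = [-5 * sqrt(6)/6, sqrt(17)] 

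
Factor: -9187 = -1 * 9187^1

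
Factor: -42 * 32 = -1 * 2^6 * 3^1 * 7^1 = -1344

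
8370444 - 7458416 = 912028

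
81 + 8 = 89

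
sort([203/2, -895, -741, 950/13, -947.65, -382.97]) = [-947.65, -895, -741, -382.97, 950/13, 203/2]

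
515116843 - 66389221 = 448727622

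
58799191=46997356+11801835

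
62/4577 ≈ 0.0135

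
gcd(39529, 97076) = 7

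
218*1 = 218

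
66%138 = 66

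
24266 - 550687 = -526421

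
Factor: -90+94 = 2^2 = 4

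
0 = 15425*0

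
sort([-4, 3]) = [-4, 3]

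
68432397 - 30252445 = 38179952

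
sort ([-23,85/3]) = [-23,85/3]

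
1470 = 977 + 493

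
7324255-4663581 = 2660674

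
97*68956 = 6688732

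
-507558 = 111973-619531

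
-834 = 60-894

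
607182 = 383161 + 224021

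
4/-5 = -0.80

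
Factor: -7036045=-1*5^1*17^1*23^1*59^1*61^1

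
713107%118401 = 2701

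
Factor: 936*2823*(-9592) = -1*2^6*3^3*11^1*13^1*109^1*941^1 = -25345210176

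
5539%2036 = 1467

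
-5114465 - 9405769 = -14520234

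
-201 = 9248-9449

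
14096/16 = 881 = 881.00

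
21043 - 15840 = 5203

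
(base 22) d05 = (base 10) 6297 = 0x1899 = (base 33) 5pr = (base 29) 7e4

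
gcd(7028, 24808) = 28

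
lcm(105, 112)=1680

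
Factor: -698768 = -1*2^4*7^1*17^1*367^1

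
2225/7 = 317 + 6/7≈317.86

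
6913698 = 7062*979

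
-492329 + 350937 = -141392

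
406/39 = 10 + 16/39 ≈ 10.41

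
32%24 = 8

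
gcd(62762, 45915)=1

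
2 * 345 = 690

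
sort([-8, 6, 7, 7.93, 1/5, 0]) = [-8, 0, 1/5, 6, 7, 7.93]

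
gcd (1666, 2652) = 34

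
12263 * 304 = 3727952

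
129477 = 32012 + 97465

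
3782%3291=491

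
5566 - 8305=-2739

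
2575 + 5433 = 8008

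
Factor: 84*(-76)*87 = -1*2^4*3^2*7^1*19^1*29^1 = -555408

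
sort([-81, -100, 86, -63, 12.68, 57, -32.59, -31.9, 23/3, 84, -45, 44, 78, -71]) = [-100, -81, -71, -63, -45, -32.59, -31.9, 23/3, 12.68, 44, 57, 78, 84, 86]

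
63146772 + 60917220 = 124063992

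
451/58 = 7+45/58≈7.78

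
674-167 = 507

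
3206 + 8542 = 11748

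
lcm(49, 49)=49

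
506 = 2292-1786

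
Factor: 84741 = 3^1*47^1*601^1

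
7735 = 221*35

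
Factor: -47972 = -1*2^2*67^1*179^1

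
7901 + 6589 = 14490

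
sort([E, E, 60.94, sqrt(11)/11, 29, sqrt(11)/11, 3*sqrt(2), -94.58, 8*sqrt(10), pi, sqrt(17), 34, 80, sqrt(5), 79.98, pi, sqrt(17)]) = [-94.58, sqrt(11)/11, sqrt(11)/11, sqrt(5), E, E, pi, pi, sqrt(17), sqrt(17), 3*sqrt(2), 8*sqrt(10), 29, 34, 60.94, 79.98, 80]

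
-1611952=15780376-17392328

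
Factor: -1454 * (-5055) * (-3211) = -1 * 2^1 * 3^1 * 5^1 * 13^2 * 19^1 * 337^1 * 727^1 = -23600753670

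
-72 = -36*2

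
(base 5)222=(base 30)22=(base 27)28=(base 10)62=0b111110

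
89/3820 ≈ 0.0233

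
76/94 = 38/47 ≈ 0.809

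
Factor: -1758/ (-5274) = 3^ (-1) = 1/3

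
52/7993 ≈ 0.00651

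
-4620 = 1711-6331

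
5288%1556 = 620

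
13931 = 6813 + 7118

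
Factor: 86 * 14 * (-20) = -1 * 2^4 * 5^1 * 7^1 * 43^1 = -24080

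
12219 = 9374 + 2845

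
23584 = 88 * 268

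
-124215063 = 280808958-405024021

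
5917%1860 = 337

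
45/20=2 + 1/4=2.25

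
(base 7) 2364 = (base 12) 613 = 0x36f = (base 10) 879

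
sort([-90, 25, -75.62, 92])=[-90, -75.62, 25, 92]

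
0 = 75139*0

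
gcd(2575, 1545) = 515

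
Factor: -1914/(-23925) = 2^1 * 5^(-2) = 2/25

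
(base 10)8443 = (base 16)20fb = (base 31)8ob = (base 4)2003323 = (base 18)1811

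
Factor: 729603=3^2*7^1*37^1*313^1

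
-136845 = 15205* (-9)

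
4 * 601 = 2404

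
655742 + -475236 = 180506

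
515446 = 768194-252748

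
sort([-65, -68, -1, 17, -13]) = [-68, -65, -13, -1, 17]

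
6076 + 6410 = 12486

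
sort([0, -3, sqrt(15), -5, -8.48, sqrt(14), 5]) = [-8.48, -5, -3, 0, sqrt(14), sqrt(15), 5]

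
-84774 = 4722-89496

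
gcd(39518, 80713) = 1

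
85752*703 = 60283656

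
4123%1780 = 563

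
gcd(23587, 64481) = 1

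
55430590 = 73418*755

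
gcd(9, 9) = 9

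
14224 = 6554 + 7670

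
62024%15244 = 1048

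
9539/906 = 10 + 479/906 ≈ 10.53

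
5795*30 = 173850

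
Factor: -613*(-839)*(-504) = -1*2^3*3^2*7^1*613^1*839^1 = -259210728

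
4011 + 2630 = 6641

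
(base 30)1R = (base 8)71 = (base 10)57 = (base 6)133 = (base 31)1Q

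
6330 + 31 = 6361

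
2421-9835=-7414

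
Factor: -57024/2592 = -1 * 2^1 * 11^1 = -22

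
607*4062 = 2465634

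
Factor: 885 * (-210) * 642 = -1 * 2^2 * 3^3 * 5^2 * 7^1 * 59^1 * 107^1 = -119315700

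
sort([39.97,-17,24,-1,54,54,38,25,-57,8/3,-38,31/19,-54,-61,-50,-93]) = [-93,-61,-57,-54,-50,-38,-17,-1,31/19,8/3,24,25,38,39.97,54,54]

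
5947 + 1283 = 7230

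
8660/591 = 14 + 386/591 ≈ 14.65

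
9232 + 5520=14752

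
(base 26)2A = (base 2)111110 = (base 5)222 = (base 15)42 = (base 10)62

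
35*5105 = 178675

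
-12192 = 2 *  (-6096)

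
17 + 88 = 105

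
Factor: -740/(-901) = 2^2*5^1*17^(-1)*37^1*53^(-1)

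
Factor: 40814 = 2^1*20407^1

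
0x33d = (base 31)qn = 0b1100111101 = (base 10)829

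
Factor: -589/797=-1*19^1*31^1*797^(-1)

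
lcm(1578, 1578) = 1578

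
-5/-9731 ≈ 0.000514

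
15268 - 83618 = -68350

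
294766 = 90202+204564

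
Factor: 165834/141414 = 3^2 * 7^(-2) * 13^(-1) * 83^1 = 747/637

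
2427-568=1859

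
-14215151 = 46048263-60263414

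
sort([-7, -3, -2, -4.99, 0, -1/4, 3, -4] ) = [-7, -4.99, -4, -3, -2, -1/4, 0, 3] 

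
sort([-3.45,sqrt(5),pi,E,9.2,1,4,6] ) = [-3.45,1,sqrt(5),E,pi,4,6,9.2] 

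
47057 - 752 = 46305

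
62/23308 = 31/11654 ≈ 0.00266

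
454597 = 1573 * 289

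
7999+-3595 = 4404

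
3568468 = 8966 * 398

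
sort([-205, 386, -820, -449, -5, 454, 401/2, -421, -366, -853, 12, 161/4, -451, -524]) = [-853, -820, -524, -451, -449, -421, -366, -205, -5, 12, 161/4, 401/2, 386, 454]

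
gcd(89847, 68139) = 603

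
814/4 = 203 + 1/2 = 203.50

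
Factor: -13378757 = -1*7^1*1911251^1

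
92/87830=46/43915 ≈ 0.00105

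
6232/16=779/2=389.50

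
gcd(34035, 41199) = 3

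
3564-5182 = -1618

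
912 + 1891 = 2803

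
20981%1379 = 296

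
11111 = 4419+6692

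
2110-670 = 1440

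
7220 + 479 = 7699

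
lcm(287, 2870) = 2870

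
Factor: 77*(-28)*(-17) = 2^2*7^2*11^1*17^1 = 36652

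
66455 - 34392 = 32063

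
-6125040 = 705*(-8688)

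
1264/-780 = -1 - 121/195 ≈ -1.62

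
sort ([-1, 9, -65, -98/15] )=[-65, -98/15, -1, 9] 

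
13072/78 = 6536/39 ≈ 167.59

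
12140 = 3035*4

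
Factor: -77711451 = -1 * 3^1 * 31^1 * 835607^1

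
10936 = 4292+6644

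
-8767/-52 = 168 + 31/52 ≈ 168.60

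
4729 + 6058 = 10787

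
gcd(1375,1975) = 25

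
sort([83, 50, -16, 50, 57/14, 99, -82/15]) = [-16, -82/15, 57/14, 50, 50, 83, 99]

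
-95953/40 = -2398 - 33/40 ≈ -2398.83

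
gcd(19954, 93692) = 2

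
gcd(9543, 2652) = 3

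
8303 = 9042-739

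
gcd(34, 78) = 2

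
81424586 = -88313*(-922)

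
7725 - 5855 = 1870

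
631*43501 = 27449131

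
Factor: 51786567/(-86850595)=-1*3^3*5^(-1)*7^1*13^(-1)*41^2*47^(-1)*163^1*28429^(-1) 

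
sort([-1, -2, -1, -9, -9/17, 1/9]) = [-9, -2, -1, -1, -9/17, 1/9]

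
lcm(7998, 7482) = 231942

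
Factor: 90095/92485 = 37^1*53^(-1)*349^(-1)*487^1 = 18019/18497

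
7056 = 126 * 56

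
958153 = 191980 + 766173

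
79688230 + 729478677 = 809166907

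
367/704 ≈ 0.521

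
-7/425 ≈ -0.0165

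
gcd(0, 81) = 81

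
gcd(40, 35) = 5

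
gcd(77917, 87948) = 7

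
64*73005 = 4672320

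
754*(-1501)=-1131754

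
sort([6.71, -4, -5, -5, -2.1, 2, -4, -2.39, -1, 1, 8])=[-5, -5, -4, -4, -2.39, -2.1, -1, 1, 2, 6.71, 8]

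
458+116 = 574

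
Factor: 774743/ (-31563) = -1*3^ (-3)*7^ (-1)*37^1*167^ (-1)*20939^1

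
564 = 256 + 308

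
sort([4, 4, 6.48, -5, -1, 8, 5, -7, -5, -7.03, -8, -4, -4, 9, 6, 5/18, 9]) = [-8, -7.03, -7, -5, -5, -4, -4, -1, 5/18, 4, 4, 5, 6, 6.48, 8, 9, 9]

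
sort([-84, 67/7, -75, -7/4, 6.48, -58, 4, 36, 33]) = [-84, -75, -58, -7/4, 4, 6.48, 67/7, 33, 36]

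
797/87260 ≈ 0.00913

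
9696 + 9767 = 19463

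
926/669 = 1+257/669 ≈ 1.38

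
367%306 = 61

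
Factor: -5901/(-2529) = 3^(-1)*7^1 = 7/3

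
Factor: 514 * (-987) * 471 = -1 * 2^1 * 3^2 * 7^1 * 47^1 * 157^1 * 257^1 = -238946778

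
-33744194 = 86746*(-389)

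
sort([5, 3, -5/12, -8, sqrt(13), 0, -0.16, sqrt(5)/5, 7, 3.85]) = [-8, -5/12, -0.16, 0, sqrt(5)/5, 3, sqrt(13), 3.85, 5, 7]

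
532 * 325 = 172900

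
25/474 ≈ 0.0527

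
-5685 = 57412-63097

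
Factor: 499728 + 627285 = 3^1*47^1*7993^1 = 1127013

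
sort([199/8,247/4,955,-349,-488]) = [-488,-349,199/8,247/4,955]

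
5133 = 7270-2137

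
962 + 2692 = 3654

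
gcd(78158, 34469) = 1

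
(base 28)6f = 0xb7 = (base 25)78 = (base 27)6l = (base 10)183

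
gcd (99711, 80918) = 1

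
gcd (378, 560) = 14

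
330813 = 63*5251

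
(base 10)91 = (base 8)133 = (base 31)2t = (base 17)56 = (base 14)67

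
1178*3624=4269072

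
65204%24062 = 17080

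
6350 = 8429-2079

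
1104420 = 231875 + 872545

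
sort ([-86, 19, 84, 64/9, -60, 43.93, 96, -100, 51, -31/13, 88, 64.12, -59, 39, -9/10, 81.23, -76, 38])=[-100, -86, -76, -60, -59, -31/13, -9/10, 64/9, 19, 38, 39, 43.93, 51, 64.12, 81.23, 84, 88, 96]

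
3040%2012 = 1028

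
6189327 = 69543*89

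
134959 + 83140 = 218099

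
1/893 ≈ 0.00112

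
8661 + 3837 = 12498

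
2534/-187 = -13-103/187 ≈ -13.55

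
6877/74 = 92 + 69/74 ≈ 92.93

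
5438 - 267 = 5171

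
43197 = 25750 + 17447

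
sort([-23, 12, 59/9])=[-23, 59/9, 12]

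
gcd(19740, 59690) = 470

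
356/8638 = 178/4319 ≈ 0.0412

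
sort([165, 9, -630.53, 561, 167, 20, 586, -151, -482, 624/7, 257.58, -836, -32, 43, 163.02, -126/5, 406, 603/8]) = [-836, -630.53, -482, -151, -32, -126/5, 9, 20, 43, 603/8, 624/7, 163.02, 165, 167, 257.58, 406, 561, 586]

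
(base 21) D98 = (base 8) 13452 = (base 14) 2238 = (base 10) 5930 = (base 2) 1011100101010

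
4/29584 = 1/7396 ≈ 0.000135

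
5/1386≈0.00361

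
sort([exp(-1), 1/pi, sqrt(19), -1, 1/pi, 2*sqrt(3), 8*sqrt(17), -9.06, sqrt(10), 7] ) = [-9.06, -1, 1/pi, 1/pi, exp(-1), sqrt(10), 2*sqrt(3), sqrt(19), 7, 8*sqrt(17)] 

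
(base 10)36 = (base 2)100100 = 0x24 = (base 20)1g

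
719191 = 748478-29287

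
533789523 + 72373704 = 606163227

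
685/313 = 2 + 59/313 ≈ 2.19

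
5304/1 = 5304 = 5304.00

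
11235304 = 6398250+4837054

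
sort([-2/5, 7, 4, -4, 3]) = [-4, -2/5, 3, 4, 7]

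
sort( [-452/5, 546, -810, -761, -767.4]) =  [-810, -767.4, -761, -452/5, 546]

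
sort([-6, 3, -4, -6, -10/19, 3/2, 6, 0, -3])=[-6, -6, -4, -3, -10/19, 0, 3/2, 3, 6]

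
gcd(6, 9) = 3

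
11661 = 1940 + 9721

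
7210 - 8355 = -1145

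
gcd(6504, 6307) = 1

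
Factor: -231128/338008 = -1*11^(-1)*23^(-1)*173^1 = -173/253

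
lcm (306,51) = 306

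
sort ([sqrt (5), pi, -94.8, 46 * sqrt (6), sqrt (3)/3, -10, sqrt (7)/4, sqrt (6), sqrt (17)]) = [-94.8, -10, sqrt (3)/3, sqrt (7)/4, sqrt (5), sqrt (6), pi, sqrt (17), 46 * sqrt (6)]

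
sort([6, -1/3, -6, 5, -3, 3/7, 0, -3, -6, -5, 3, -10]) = [-10, -6, -6, -5, -3, -3, -1/3, 0, 3/7, 3, 5, 6]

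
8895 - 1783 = 7112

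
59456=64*929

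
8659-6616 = 2043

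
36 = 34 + 2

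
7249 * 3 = 21747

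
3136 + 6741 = 9877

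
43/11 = 3 + 10/11 ≈ 3.91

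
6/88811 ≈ 0.0000676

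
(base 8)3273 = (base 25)2in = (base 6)11551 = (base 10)1723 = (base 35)1e8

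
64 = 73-9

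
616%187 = 55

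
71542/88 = 35771/44 ≈ 812.98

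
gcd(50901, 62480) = 1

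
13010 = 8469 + 4541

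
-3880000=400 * (-9700)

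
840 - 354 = 486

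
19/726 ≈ 0.0262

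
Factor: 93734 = 2^1 * 46867^1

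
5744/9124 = 1436/2281 ≈ 0.630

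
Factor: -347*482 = -1*2^1*241^1*347^1 = -167254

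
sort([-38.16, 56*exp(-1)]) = [-38.16, 56*exp(-1)]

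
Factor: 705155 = 5^1*11^1*12821^1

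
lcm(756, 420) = 3780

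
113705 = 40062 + 73643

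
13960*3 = 41880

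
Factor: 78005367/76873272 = 2^(-3)*3^1*7^(-1)*11^1*17^1*37^(-1)*83^(-1)*149^(-1)*46349^1 = 26001789/25624424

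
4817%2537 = 2280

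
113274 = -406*(-279)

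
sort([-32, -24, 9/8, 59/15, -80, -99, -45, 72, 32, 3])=[-99, -80, -45, -32, -24, 9/8, 3, 59/15, 32, 72]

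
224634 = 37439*6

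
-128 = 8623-8751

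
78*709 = 55302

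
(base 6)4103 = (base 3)1020110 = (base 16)387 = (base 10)903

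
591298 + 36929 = 628227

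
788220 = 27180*29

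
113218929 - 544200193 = -430981264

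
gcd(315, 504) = 63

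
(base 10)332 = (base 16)14c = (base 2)101001100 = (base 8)514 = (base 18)108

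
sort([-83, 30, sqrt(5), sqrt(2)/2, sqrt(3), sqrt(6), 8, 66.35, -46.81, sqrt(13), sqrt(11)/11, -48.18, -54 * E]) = [-54 * E, -83, -48.18, -46.81, sqrt(11)/11, sqrt(2)/2, sqrt(3), sqrt(5), sqrt(6), sqrt(13), 8, 30, 66.35]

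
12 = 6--6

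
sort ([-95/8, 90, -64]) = [-64, -95/8, 90]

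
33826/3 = 11275 + 1/3 ≈ 11275.33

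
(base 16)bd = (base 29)6f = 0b10111101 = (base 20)99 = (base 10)189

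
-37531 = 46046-83577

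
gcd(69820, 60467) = 1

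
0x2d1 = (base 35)kl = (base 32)mh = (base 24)161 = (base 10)721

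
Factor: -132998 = -1 * 2^1 * 66499^1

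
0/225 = 0 = 0.00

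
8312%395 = 17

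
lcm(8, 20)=40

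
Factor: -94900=-1 * 2^2 * 5^2 * 13^1 * 73^1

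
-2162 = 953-3115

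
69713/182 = 9959/26 ≈ 383.04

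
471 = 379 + 92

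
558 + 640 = 1198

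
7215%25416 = 7215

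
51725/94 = 550 + 25/94 ≈ 550.27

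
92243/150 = 614 + 143/150 ≈ 614.95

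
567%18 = 9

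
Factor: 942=2^1*3^1*157^1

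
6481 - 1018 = 5463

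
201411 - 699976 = -498565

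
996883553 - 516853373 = 480030180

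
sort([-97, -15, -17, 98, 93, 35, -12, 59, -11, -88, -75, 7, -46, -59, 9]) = [-97, -88, -75, -59, -46, -17, -15, -12, -11, 7, 9, 35, 59, 93, 98]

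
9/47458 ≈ 0.000190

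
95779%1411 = 1242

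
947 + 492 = 1439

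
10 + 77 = 87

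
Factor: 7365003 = 3^1*2455001^1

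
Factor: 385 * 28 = 2^2 * 5^1 * 7^2 * 11^1 = 10780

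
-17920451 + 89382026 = 71461575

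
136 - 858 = -722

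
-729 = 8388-9117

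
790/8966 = 395/4483 ≈ 0.0881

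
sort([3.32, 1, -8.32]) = [-8.32, 1, 3.32]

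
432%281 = 151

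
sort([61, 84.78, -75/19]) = [-75/19, 61, 84.78]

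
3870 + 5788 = 9658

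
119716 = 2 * 59858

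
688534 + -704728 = -16194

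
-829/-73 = 11+26/73 ≈ 11.36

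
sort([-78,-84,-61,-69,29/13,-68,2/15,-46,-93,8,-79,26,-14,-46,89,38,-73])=[-93,-84,-79,-78,-73,-69,-68,-61,-46,-46,-14,2/15,29/13,8,26,38,89]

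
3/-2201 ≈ -0.00136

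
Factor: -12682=-1 * 2^1 * 17^1 * 373^1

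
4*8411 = 33644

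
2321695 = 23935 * 97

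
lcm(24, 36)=72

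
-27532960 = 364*(-75640)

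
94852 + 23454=118306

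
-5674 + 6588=914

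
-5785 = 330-6115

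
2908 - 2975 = -67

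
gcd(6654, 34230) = 6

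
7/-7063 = -1/1009≈-0.000991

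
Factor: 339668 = 2^2 * 7^2 * 1733^1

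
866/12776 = 433/6388 ≈ 0.0678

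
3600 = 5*720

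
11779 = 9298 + 2481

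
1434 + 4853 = 6287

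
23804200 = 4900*4858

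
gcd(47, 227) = 1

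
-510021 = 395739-905760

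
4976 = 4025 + 951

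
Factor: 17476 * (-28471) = -1 * 2^2 * 17^1 * 71^1 * 257^1 * 401^1 = -497559196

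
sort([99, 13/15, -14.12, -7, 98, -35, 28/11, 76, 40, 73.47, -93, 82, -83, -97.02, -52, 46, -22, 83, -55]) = [-97.02, -93, -83, -55, -52, -35, -22, -14.12, -7, 13/15, 28/11, 40, 46, 73.47, 76, 82, 83, 98, 99]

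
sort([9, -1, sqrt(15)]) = [-1, sqrt(15), 9]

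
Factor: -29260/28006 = -1*2^1*5^1*7^1*67^(-1) = -70/67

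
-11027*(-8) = 88216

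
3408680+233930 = 3642610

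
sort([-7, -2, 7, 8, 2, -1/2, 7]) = [-7, -2, -1/2, 2, 7, 7, 8]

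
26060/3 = 8686 + 2/3 ≈ 8686.67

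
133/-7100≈-0.0187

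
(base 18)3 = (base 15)3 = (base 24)3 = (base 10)3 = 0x3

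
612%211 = 190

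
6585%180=105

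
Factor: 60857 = 19^1 * 3203^1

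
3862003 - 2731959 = 1130044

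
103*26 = 2678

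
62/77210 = 31/38605 ≈ 0.000803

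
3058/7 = 436 + 6/7 ≈ 436.86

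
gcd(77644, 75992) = 1652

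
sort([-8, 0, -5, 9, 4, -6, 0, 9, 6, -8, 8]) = [-8, -8, -6, -5, 0, 0, 4, 6, 8, 9, 9]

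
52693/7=7527 + 4/7 ≈ 7527.57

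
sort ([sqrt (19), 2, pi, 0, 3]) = [0, 2, 3, pi, sqrt (19)]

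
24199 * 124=3000676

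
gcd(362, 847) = 1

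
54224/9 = 6024+8/9 ≈ 6024.89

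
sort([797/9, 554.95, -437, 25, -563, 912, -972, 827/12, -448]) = [-972, -563, -448, -437, 25, 827/12, 797/9, 554.95, 912]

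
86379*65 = 5614635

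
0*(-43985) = 0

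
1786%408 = 154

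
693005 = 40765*17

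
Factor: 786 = 2^1*3^1*131^1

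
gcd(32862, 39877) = 1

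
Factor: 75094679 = 11^1*31^1*349^1*631^1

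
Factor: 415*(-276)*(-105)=2^2*3^2*5^2*7^1*23^1*83^1=12026700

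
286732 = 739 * 388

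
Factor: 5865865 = 5^1*1173173^1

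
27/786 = 9/262 ≈ 0.0344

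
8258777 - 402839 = 7855938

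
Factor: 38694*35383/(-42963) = -1*2^1*41^1*863^1*6449^1*14321^(-1) = -456369934/14321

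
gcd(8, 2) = 2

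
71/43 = 1+28/43 ≈ 1.65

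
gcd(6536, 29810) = 2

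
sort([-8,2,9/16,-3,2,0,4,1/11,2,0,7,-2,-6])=[-8,-6,-3,-2,0,0,1/11,9/16,2,2,2,4,7]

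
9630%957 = 60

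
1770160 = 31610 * 56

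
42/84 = 1/2 = 0.50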